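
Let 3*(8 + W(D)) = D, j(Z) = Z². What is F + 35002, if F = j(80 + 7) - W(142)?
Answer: 127595/3 ≈ 42532.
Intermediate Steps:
W(D) = -8 + D/3
F = 22589/3 (F = (80 + 7)² - (-8 + (⅓)*142) = 87² - (-8 + 142/3) = 7569 - 1*118/3 = 7569 - 118/3 = 22589/3 ≈ 7529.7)
F + 35002 = 22589/3 + 35002 = 127595/3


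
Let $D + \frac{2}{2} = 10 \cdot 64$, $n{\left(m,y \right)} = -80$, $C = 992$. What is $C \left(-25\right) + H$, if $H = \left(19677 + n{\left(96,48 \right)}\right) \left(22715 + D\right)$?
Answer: $457643538$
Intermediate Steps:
$D = 639$ ($D = -1 + 10 \cdot 64 = -1 + 640 = 639$)
$H = 457668338$ ($H = \left(19677 - 80\right) \left(22715 + 639\right) = 19597 \cdot 23354 = 457668338$)
$C \left(-25\right) + H = 992 \left(-25\right) + 457668338 = -24800 + 457668338 = 457643538$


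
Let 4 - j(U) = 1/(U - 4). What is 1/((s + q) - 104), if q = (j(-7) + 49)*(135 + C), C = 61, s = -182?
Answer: 11/111318 ≈ 9.8816e-5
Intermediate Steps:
j(U) = 4 - 1/(-4 + U) (j(U) = 4 - 1/(U - 4) = 4 - 1/(-4 + U))
q = 114464/11 (q = ((-17 + 4*(-7))/(-4 - 7) + 49)*(135 + 61) = ((-17 - 28)/(-11) + 49)*196 = (-1/11*(-45) + 49)*196 = (45/11 + 49)*196 = (584/11)*196 = 114464/11 ≈ 10406.)
1/((s + q) - 104) = 1/((-182 + 114464/11) - 104) = 1/(112462/11 - 104) = 1/(111318/11) = 11/111318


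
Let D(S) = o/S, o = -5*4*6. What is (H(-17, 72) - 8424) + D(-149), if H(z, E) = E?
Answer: -1244328/149 ≈ -8351.2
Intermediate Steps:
o = -120 (o = -20*6 = -120)
D(S) = -120/S
(H(-17, 72) - 8424) + D(-149) = (72 - 8424) - 120/(-149) = -8352 - 120*(-1/149) = -8352 + 120/149 = -1244328/149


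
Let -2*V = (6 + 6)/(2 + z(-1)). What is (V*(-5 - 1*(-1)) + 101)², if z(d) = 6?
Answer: 10816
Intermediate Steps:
V = -¾ (V = -(6 + 6)/(2*(2 + 6)) = -6/8 = -½*3/2 = -¾ ≈ -0.75000)
(V*(-5 - 1*(-1)) + 101)² = (-3*(-5 - 1*(-1))/4 + 101)² = (-3*(-5 + 1)/4 + 101)² = (-¾*(-4) + 101)² = (3 + 101)² = 104² = 10816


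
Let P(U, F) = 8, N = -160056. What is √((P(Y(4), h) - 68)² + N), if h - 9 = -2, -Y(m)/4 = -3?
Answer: 6*I*√4346 ≈ 395.55*I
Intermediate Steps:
Y(m) = 12 (Y(m) = -4*(-3) = 12)
h = 7 (h = 9 - 2 = 7)
√((P(Y(4), h) - 68)² + N) = √((8 - 68)² - 160056) = √((-60)² - 160056) = √(3600 - 160056) = √(-156456) = 6*I*√4346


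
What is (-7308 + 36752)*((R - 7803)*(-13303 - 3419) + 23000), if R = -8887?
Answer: 8218208471920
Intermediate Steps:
(-7308 + 36752)*((R - 7803)*(-13303 - 3419) + 23000) = (-7308 + 36752)*((-8887 - 7803)*(-13303 - 3419) + 23000) = 29444*(-16690*(-16722) + 23000) = 29444*(279090180 + 23000) = 29444*279113180 = 8218208471920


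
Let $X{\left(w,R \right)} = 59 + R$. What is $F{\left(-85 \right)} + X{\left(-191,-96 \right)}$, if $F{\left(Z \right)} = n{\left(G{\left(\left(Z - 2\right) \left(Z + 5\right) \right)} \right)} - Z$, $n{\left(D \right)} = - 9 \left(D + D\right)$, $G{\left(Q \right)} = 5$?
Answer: $-42$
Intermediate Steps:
$n{\left(D \right)} = - 18 D$ ($n{\left(D \right)} = - 9 \cdot 2 D = - 18 D$)
$F{\left(Z \right)} = -90 - Z$ ($F{\left(Z \right)} = \left(-18\right) 5 - Z = -90 - Z$)
$F{\left(-85 \right)} + X{\left(-191,-96 \right)} = \left(-90 - -85\right) + \left(59 - 96\right) = \left(-90 + 85\right) - 37 = -5 - 37 = -42$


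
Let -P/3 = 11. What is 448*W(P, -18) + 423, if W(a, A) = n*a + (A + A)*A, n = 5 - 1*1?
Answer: 231591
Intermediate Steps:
n = 4 (n = 5 - 1 = 4)
P = -33 (P = -3*11 = -33)
W(a, A) = 2*A² + 4*a (W(a, A) = 4*a + (A + A)*A = 4*a + (2*A)*A = 4*a + 2*A² = 2*A² + 4*a)
448*W(P, -18) + 423 = 448*(2*(-18)² + 4*(-33)) + 423 = 448*(2*324 - 132) + 423 = 448*(648 - 132) + 423 = 448*516 + 423 = 231168 + 423 = 231591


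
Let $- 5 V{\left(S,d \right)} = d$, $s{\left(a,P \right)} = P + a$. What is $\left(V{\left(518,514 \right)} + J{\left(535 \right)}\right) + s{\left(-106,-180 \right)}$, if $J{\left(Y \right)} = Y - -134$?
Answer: $\frac{1401}{5} \approx 280.2$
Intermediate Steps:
$V{\left(S,d \right)} = - \frac{d}{5}$
$J{\left(Y \right)} = 134 + Y$ ($J{\left(Y \right)} = Y + 134 = 134 + Y$)
$\left(V{\left(518,514 \right)} + J{\left(535 \right)}\right) + s{\left(-106,-180 \right)} = \left(\left(- \frac{1}{5}\right) 514 + \left(134 + 535\right)\right) - 286 = \left(- \frac{514}{5} + 669\right) - 286 = \frac{2831}{5} - 286 = \frac{1401}{5}$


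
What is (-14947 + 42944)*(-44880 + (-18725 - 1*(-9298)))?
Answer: -1520433079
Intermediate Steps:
(-14947 + 42944)*(-44880 + (-18725 - 1*(-9298))) = 27997*(-44880 + (-18725 + 9298)) = 27997*(-44880 - 9427) = 27997*(-54307) = -1520433079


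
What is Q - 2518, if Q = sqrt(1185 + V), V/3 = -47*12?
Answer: -2518 + 13*I*sqrt(3) ≈ -2518.0 + 22.517*I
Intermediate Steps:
V = -1692 (V = 3*(-47*12) = 3*(-564) = -1692)
Q = 13*I*sqrt(3) (Q = sqrt(1185 - 1692) = sqrt(-507) = 13*I*sqrt(3) ≈ 22.517*I)
Q - 2518 = 13*I*sqrt(3) - 2518 = -2518 + 13*I*sqrt(3)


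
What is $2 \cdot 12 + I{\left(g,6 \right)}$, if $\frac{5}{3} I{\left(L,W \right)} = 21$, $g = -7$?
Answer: $\frac{183}{5} \approx 36.6$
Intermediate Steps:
$I{\left(L,W \right)} = \frac{63}{5}$ ($I{\left(L,W \right)} = \frac{3}{5} \cdot 21 = \frac{63}{5}$)
$2 \cdot 12 + I{\left(g,6 \right)} = 2 \cdot 12 + \frac{63}{5} = 24 + \frac{63}{5} = \frac{183}{5}$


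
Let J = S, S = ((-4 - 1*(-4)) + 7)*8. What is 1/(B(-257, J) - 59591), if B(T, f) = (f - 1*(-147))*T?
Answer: -1/111762 ≈ -8.9476e-6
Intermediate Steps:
S = 56 (S = ((-4 + 4) + 7)*8 = (0 + 7)*8 = 7*8 = 56)
J = 56
B(T, f) = T*(147 + f) (B(T, f) = (f + 147)*T = (147 + f)*T = T*(147 + f))
1/(B(-257, J) - 59591) = 1/(-257*(147 + 56) - 59591) = 1/(-257*203 - 59591) = 1/(-52171 - 59591) = 1/(-111762) = -1/111762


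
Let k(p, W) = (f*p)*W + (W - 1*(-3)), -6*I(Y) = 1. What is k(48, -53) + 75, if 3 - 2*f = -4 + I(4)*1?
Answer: -9091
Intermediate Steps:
I(Y) = -1/6 (I(Y) = -1/6*1 = -1/6)
f = 43/12 (f = 3/2 - (-4 - 1/6*1)/2 = 3/2 - (-4 - 1/6)/2 = 3/2 - 1/2*(-25/6) = 3/2 + 25/12 = 43/12 ≈ 3.5833)
k(p, W) = 3 + W + 43*W*p/12 (k(p, W) = (43*p/12)*W + (W - 1*(-3)) = 43*W*p/12 + (W + 3) = 43*W*p/12 + (3 + W) = 3 + W + 43*W*p/12)
k(48, -53) + 75 = (3 - 53 + (43/12)*(-53)*48) + 75 = (3 - 53 - 9116) + 75 = -9166 + 75 = -9091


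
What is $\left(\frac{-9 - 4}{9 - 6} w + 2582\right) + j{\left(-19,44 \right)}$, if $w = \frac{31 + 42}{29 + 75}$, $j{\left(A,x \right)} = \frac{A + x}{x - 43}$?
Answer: $\frac{62495}{24} \approx 2604.0$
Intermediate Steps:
$j{\left(A,x \right)} = \frac{A + x}{-43 + x}$
$w = \frac{73}{104} \approx 0.70192$
$\left(\frac{-9 - 4}{9 - 6} w + 2582\right) + j{\left(-19,44 \right)} = \left(\frac{-9 - 4}{9 - 6} \cdot \frac{73}{104} + 2582\right) + \frac{-19 + 44}{-43 + 44} = \left(- \frac{13}{3} \cdot \frac{73}{104} + 2582\right) + 1^{-1} \cdot 25 = \left(\left(-13\right) \frac{1}{3} \cdot \frac{73}{104} + 2582\right) + 1 \cdot 25 = \left(\left(- \frac{13}{3}\right) \frac{73}{104} + 2582\right) + 25 = \left(- \frac{73}{24} + 2582\right) + 25 = \frac{61895}{24} + 25 = \frac{62495}{24}$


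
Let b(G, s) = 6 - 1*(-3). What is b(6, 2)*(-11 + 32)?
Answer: 189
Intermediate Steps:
b(G, s) = 9 (b(G, s) = 6 + 3 = 9)
b(6, 2)*(-11 + 32) = 9*(-11 + 32) = 9*21 = 189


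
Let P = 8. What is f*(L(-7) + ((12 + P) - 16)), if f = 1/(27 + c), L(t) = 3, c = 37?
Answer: 7/64 ≈ 0.10938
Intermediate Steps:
f = 1/64 (f = 1/(27 + 37) = 1/64 ≈ 0.015625)
f*(L(-7) + ((12 + P) - 16)) = (3 + ((12 + 8) - 16))/64 = (3 + (20 - 16))/64 = (3 + 4)/64 = (1/64)*7 = 7/64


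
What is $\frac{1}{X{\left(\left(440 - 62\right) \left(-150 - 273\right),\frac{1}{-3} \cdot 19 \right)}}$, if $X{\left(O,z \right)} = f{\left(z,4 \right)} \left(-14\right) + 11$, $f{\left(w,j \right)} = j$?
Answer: $- \frac{1}{45} \approx -0.022222$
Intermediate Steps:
$X{\left(O,z \right)} = -45$ ($X{\left(O,z \right)} = 4 \left(-14\right) + 11 = -56 + 11 = -45$)
$\frac{1}{X{\left(\left(440 - 62\right) \left(-150 - 273\right),\frac{1}{-3} \cdot 19 \right)}} = \frac{1}{-45} = - \frac{1}{45}$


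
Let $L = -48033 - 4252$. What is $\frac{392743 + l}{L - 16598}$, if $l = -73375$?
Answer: $- \frac{106456}{22961} \approx -4.6364$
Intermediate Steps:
$L = -52285$ ($L = -48033 - 4252 = -52285$)
$\frac{392743 + l}{L - 16598} = \frac{392743 - 73375}{-52285 - 16598} = \frac{319368}{-68883} = 319368 \left(- \frac{1}{68883}\right) = - \frac{106456}{22961}$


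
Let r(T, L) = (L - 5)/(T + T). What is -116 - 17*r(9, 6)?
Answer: -2105/18 ≈ -116.94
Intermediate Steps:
r(T, L) = (-5 + L)/(2*T) (r(T, L) = (-5 + L)/((2*T)) = (-5 + L)*(1/(2*T)) = (-5 + L)/(2*T))
-116 - 17*r(9, 6) = -116 - 17*(-5 + 6)/(2*9) = -116 - 17/(2*9) = -116 - 17*1/18 = -116 - 17/18 = -2105/18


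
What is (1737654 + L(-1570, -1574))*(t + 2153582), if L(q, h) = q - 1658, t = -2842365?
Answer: -1194643143558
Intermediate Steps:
L(q, h) = -1658 + q
(1737654 + L(-1570, -1574))*(t + 2153582) = (1737654 + (-1658 - 1570))*(-2842365 + 2153582) = (1737654 - 3228)*(-688783) = 1734426*(-688783) = -1194643143558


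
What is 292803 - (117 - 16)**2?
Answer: 282602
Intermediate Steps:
292803 - (117 - 16)**2 = 292803 - 1*101**2 = 292803 - 1*10201 = 292803 - 10201 = 282602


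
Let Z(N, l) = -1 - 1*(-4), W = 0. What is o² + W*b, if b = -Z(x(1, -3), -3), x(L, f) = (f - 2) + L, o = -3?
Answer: 9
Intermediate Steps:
x(L, f) = -2 + L + f (x(L, f) = (-2 + f) + L = -2 + L + f)
Z(N, l) = 3 (Z(N, l) = -1 + 4 = 3)
b = -3 (b = -1*3 = -3)
o² + W*b = (-3)² + 0*(-3) = 9 + 0 = 9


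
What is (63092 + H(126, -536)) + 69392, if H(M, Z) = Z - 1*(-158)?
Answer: 132106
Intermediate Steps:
H(M, Z) = 158 + Z (H(M, Z) = Z + 158 = 158 + Z)
(63092 + H(126, -536)) + 69392 = (63092 + (158 - 536)) + 69392 = (63092 - 378) + 69392 = 62714 + 69392 = 132106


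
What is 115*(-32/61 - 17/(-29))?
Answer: 12535/1769 ≈ 7.0859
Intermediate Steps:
115*(-32/61 - 17/(-29)) = 115*(-32*1/61 - 17*(-1/29)) = 115*(-32/61 + 17/29) = 115*(109/1769) = 12535/1769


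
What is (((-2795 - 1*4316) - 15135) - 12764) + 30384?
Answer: -4626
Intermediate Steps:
(((-2795 - 1*4316) - 15135) - 12764) + 30384 = (((-2795 - 4316) - 15135) - 12764) + 30384 = ((-7111 - 15135) - 12764) + 30384 = (-22246 - 12764) + 30384 = -35010 + 30384 = -4626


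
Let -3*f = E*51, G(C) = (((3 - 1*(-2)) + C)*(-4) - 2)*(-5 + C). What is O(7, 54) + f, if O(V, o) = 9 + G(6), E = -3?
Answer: 14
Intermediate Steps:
G(C) = (-22 - 4*C)*(-5 + C) (G(C) = (((3 + 2) + C)*(-4) - 2)*(-5 + C) = ((5 + C)*(-4) - 2)*(-5 + C) = ((-20 - 4*C) - 2)*(-5 + C) = (-22 - 4*C)*(-5 + C))
f = 51 (f = -(-1)*51 = -⅓*(-153) = 51)
O(V, o) = -37 (O(V, o) = 9 + (110 - 4*6² - 2*6) = 9 + (110 - 4*36 - 12) = 9 + (110 - 144 - 12) = 9 - 46 = -37)
O(7, 54) + f = -37 + 51 = 14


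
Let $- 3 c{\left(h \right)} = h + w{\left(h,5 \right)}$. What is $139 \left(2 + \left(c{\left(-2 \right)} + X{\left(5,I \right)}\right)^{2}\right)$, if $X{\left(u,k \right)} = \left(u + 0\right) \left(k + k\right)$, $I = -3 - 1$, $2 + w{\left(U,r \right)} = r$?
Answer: $\frac{2037601}{9} \approx 2.264 \cdot 10^{5}$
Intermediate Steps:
$w{\left(U,r \right)} = -2 + r$
$I = -4$ ($I = -3 - 1 = -4$)
$X{\left(u,k \right)} = 2 k u$ ($X{\left(u,k \right)} = u 2 k = 2 k u$)
$c{\left(h \right)} = -1 - \frac{h}{3}$ ($c{\left(h \right)} = - \frac{h + \left(-2 + 5\right)}{3} = - \frac{h + 3}{3} = - \frac{3 + h}{3} = -1 - \frac{h}{3}$)
$139 \left(2 + \left(c{\left(-2 \right)} + X{\left(5,I \right)}\right)^{2}\right) = 139 \left(2 + \left(\left(-1 - - \frac{2}{3}\right) + 2 \left(-4\right) 5\right)^{2}\right) = 139 \left(2 + \left(\left(-1 + \frac{2}{3}\right) - 40\right)^{2}\right) = 139 \left(2 + \left(- \frac{1}{3} - 40\right)^{2}\right) = 139 \left(2 + \left(- \frac{121}{3}\right)^{2}\right) = 139 \left(2 + \frac{14641}{9}\right) = 139 \cdot \frac{14659}{9} = \frac{2037601}{9}$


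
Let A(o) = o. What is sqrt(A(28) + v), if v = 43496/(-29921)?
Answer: 2*sqrt(5941502733)/29921 ≈ 5.1523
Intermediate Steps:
v = -43496/29921 (v = 43496*(-1/29921) = -43496/29921 ≈ -1.4537)
sqrt(A(28) + v) = sqrt(28 - 43496/29921) = sqrt(794292/29921) = 2*sqrt(5941502733)/29921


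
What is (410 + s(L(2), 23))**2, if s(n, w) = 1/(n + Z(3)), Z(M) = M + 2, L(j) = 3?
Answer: 10764961/64 ≈ 1.6820e+5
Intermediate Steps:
Z(M) = 2 + M
s(n, w) = 1/(5 + n) (s(n, w) = 1/(n + (2 + 3)) = 1/(n + 5) = 1/(5 + n))
(410 + s(L(2), 23))**2 = (410 + 1/(5 + 3))**2 = (410 + 1/8)**2 = (3281/8)**2 = 10764961/64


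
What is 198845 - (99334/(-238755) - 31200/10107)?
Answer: 17771877160669/89373955 ≈ 1.9885e+5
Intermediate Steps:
198845 - (99334/(-238755) - 31200/10107) = 198845 - (99334*(-1/238755) - 31200*1/10107) = 198845 - (-99334/238755 - 10400/3369) = 198845 - 1*(-313078694/89373955) = 198845 + 313078694/89373955 = 17771877160669/89373955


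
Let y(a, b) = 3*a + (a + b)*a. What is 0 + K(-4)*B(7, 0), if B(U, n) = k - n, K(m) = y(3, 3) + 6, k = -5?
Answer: -165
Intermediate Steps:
y(a, b) = 3*a + a*(a + b)
K(m) = 33 (K(m) = 3*(3 + 3 + 3) + 6 = 3*9 + 6 = 27 + 6 = 33)
B(U, n) = -5 - n
0 + K(-4)*B(7, 0) = 0 + 33*(-5 - 1*0) = 0 + 33*(-5 + 0) = 0 + 33*(-5) = 0 - 165 = -165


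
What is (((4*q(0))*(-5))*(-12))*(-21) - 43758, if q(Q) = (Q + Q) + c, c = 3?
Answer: -58878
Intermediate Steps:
q(Q) = 3 + 2*Q (q(Q) = (Q + Q) + 3 = 2*Q + 3 = 3 + 2*Q)
(((4*q(0))*(-5))*(-12))*(-21) - 43758 = (((4*(3 + 2*0))*(-5))*(-12))*(-21) - 43758 = (((4*(3 + 0))*(-5))*(-12))*(-21) - 43758 = (((4*3)*(-5))*(-12))*(-21) - 43758 = ((12*(-5))*(-12))*(-21) - 43758 = -60*(-12)*(-21) - 43758 = 720*(-21) - 43758 = -15120 - 43758 = -58878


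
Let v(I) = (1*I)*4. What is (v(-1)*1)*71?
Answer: -284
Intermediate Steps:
v(I) = 4*I (v(I) = I*4 = 4*I)
(v(-1)*1)*71 = ((4*(-1))*1)*71 = -4*1*71 = -4*71 = -284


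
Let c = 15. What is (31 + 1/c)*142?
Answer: 66172/15 ≈ 4411.5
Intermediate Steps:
(31 + 1/c)*142 = (31 + 1/15)*142 = (466/15)*142 = 66172/15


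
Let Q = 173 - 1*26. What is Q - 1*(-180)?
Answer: 327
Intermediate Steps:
Q = 147 (Q = 173 - 26 = 147)
Q - 1*(-180) = 147 - 1*(-180) = 147 + 180 = 327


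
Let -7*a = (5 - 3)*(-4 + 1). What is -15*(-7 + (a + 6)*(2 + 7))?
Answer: -5745/7 ≈ -820.71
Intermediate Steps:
a = 6/7 (a = -(5 - 3)*(-4 + 1)/7 = -2*(-3)/7 = -1/7*(-6) = 6/7 ≈ 0.85714)
-15*(-7 + (a + 6)*(2 + 7)) = -15*(-7 + (6/7 + 6)*(2 + 7)) = -15*(-7 + (48/7)*9) = -15*(-7 + 432/7) = -15*383/7 = -5745/7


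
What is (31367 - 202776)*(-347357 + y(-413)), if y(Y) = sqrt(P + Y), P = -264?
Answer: 59540116013 - 171409*I*sqrt(677) ≈ 5.954e+10 - 4.4599e+6*I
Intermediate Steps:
y(Y) = sqrt(-264 + Y)
(31367 - 202776)*(-347357 + y(-413)) = (31367 - 202776)*(-347357 + sqrt(-264 - 413)) = -171409*(-347357 + sqrt(-677)) = -171409*(-347357 + I*sqrt(677)) = 59540116013 - 171409*I*sqrt(677)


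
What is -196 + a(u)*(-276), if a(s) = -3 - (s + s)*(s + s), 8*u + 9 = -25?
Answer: 20573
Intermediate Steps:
u = -17/4 (u = -9/8 + (⅛)*(-25) = -9/8 - 25/8 = -17/4 ≈ -4.2500)
a(s) = -3 - 4*s² (a(s) = -3 - 2*s*2*s = -3 - 4*s²)
-196 + a(u)*(-276) = -196 + (-3 - 4*(-17/4)²)*(-276) = -196 + (-3 - 4*289/16)*(-276) = -196 + (-3 - 289/4)*(-276) = -196 - 301/4*(-276) = -196 + 20769 = 20573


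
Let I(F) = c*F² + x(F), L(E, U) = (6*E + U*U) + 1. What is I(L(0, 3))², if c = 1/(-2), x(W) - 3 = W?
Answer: 1369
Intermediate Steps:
L(E, U) = 1 + U² + 6*E (L(E, U) = (6*E + U²) + 1 = (U² + 6*E) + 1 = 1 + U² + 6*E)
x(W) = 3 + W
c = -½ ≈ -0.50000
I(F) = 3 + F - F²/2 (I(F) = -F²/2 + (3 + F) = 3 + F - F²/2)
I(L(0, 3))² = (3 + (1 + 3² + 6*0) - (1 + 3² + 6*0)²/2)² = (3 + (1 + 9 + 0) - (1 + 9 + 0)²/2)² = (3 + 10 - ½*10²)² = (3 + 10 - ½*100)² = (3 + 10 - 50)² = (-37)² = 1369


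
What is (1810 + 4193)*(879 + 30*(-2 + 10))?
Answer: 6717357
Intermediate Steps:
(1810 + 4193)*(879 + 30*(-2 + 10)) = 6003*(879 + 30*8) = 6003*(879 + 240) = 6003*1119 = 6717357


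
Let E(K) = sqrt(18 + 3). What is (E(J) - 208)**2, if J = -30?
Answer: (208 - sqrt(21))**2 ≈ 41379.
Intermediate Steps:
E(K) = sqrt(21)
(E(J) - 208)**2 = (sqrt(21) - 208)**2 = (-208 + sqrt(21))**2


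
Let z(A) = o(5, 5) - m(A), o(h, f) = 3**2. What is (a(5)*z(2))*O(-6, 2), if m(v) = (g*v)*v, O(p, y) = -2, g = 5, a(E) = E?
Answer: 110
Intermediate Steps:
o(h, f) = 9
m(v) = 5*v**2 (m(v) = (5*v)*v = 5*v**2)
z(A) = 9 - 5*A**2
(a(5)*z(2))*O(-6, 2) = (5*(9 - 5*2**2))*(-2) = (5*(9 - 5*4))*(-2) = (5*(9 - 20))*(-2) = (5*(-11))*(-2) = -55*(-2) = 110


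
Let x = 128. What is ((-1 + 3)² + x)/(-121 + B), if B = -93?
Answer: -66/107 ≈ -0.61682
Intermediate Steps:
((-1 + 3)² + x)/(-121 + B) = ((-1 + 3)² + 128)/(-121 - 93) = (2² + 128)/(-214) = -(4 + 128)/214 = -1/214*132 = -66/107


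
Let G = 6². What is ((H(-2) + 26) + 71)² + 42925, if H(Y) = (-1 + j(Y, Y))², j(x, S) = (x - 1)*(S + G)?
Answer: 114661361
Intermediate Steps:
G = 36
j(x, S) = (-1 + x)*(36 + S) (j(x, S) = (x - 1)*(S + 36) = (-1 + x)*(36 + S))
H(Y) = (-37 + Y² + 35*Y)² (H(Y) = (-1 + (-36 - Y + 36*Y + Y*Y))² = (-1 + (-36 - Y + 36*Y + Y²))² = (-1 + (-36 + Y² + 35*Y))² = (-37 + Y² + 35*Y)²)
((H(-2) + 26) + 71)² + 42925 = (((-37 + (-2)² + 35*(-2))² + 26) + 71)² + 42925 = (((-37 + 4 - 70)² + 26) + 71)² + 42925 = (((-103)² + 26) + 71)² + 42925 = ((10609 + 26) + 71)² + 42925 = (10635 + 71)² + 42925 = 10706² + 42925 = 114618436 + 42925 = 114661361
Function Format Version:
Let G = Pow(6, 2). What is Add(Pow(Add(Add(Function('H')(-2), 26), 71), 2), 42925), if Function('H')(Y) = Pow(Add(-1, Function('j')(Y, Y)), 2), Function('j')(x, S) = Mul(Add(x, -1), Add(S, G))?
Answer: 114661361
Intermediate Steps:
G = 36
Function('j')(x, S) = Mul(Add(-1, x), Add(36, S)) (Function('j')(x, S) = Mul(Add(x, -1), Add(S, 36)) = Mul(Add(-1, x), Add(36, S)))
Function('H')(Y) = Pow(Add(-37, Pow(Y, 2), Mul(35, Y)), 2) (Function('H')(Y) = Pow(Add(-1, Add(-36, Mul(-1, Y), Mul(36, Y), Mul(Y, Y))), 2) = Pow(Add(-1, Add(-36, Mul(-1, Y), Mul(36, Y), Pow(Y, 2))), 2) = Pow(Add(-1, Add(-36, Pow(Y, 2), Mul(35, Y))), 2) = Pow(Add(-37, Pow(Y, 2), Mul(35, Y)), 2))
Add(Pow(Add(Add(Function('H')(-2), 26), 71), 2), 42925) = Add(Pow(Add(Add(Pow(Add(-37, Pow(-2, 2), Mul(35, -2)), 2), 26), 71), 2), 42925) = Add(Pow(Add(Add(Pow(Add(-37, 4, -70), 2), 26), 71), 2), 42925) = Add(Pow(Add(Add(Pow(-103, 2), 26), 71), 2), 42925) = Add(Pow(Add(Add(10609, 26), 71), 2), 42925) = Add(Pow(Add(10635, 71), 2), 42925) = Add(Pow(10706, 2), 42925) = Add(114618436, 42925) = 114661361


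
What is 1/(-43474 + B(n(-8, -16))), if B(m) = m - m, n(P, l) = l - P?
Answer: -1/43474 ≈ -2.3002e-5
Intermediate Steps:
B(m) = 0
1/(-43474 + B(n(-8, -16))) = 1/(-43474 + 0) = 1/(-43474) = -1/43474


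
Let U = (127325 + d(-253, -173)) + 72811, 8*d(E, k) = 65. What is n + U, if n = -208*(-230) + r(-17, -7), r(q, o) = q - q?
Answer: 1983873/8 ≈ 2.4798e+5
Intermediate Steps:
d(E, k) = 65/8 (d(E, k) = (⅛)*65 = 65/8)
r(q, o) = 0
U = 1601153/8 (U = (127325 + 65/8) + 72811 = 1018665/8 + 72811 = 1601153/8 ≈ 2.0014e+5)
n = 47840 (n = -208*(-230) + 0 = 47840 + 0 = 47840)
n + U = 47840 + 1601153/8 = 1983873/8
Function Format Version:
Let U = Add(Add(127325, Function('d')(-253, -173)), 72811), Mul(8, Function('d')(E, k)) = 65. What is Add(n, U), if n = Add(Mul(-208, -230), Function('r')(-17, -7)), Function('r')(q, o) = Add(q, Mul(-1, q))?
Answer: Rational(1983873, 8) ≈ 2.4798e+5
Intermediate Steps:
Function('d')(E, k) = Rational(65, 8) (Function('d')(E, k) = Mul(Rational(1, 8), 65) = Rational(65, 8))
Function('r')(q, o) = 0
U = Rational(1601153, 8) (U = Add(Add(127325, Rational(65, 8)), 72811) = Add(Rational(1018665, 8), 72811) = Rational(1601153, 8) ≈ 2.0014e+5)
n = 47840 (n = Add(Mul(-208, -230), 0) = Add(47840, 0) = 47840)
Add(n, U) = Add(47840, Rational(1601153, 8)) = Rational(1983873, 8)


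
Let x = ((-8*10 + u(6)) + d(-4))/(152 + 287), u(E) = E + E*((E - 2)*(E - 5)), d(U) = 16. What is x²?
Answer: 1156/192721 ≈ 0.0059983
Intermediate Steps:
u(E) = E + E*(-5 + E)*(-2 + E) (u(E) = E + E*((-2 + E)*(-5 + E)) = E + E*((-5 + E)*(-2 + E)) = E + E*(-5 + E)*(-2 + E))
x = -34/439 (x = ((-8*10 + 6*(11 + 6² - 7*6)) + 16)/(152 + 287) = ((-80 + 6*(11 + 36 - 42)) + 16)/439 = ((-80 + 6*5) + 16)*(1/439) = ((-80 + 30) + 16)*(1/439) = (-50 + 16)*(1/439) = -34*1/439 = -34/439 ≈ -0.077449)
x² = (-34/439)² = 1156/192721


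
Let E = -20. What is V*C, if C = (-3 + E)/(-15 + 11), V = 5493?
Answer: 126339/4 ≈ 31585.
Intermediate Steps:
C = 23/4 (C = (-3 - 20)/(-15 + 11) = -23/(-4) = -23*(-1/4) = 23/4 ≈ 5.7500)
V*C = 5493*(23/4) = 126339/4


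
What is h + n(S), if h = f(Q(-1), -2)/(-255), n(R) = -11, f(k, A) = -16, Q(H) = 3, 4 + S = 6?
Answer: -2789/255 ≈ -10.937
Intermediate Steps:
S = 2 (S = -4 + 6 = 2)
h = 16/255 (h = -16/(-255) = -16*(-1/255) = 16/255 ≈ 0.062745)
h + n(S) = 16/255 - 11 = -2789/255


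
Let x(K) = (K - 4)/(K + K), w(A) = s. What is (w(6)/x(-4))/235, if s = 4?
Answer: 4/235 ≈ 0.017021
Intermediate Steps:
w(A) = 4
x(K) = (-4 + K)/(2*K) (x(K) = (-4 + K)/((2*K)) = (-4 + K)*(1/(2*K)) = (-4 + K)/(2*K))
(w(6)/x(-4))/235 = (4/(((½)*(-4 - 4)/(-4))))/235 = (4/(((½)*(-¼)*(-8))))*(1/235) = (4/1)*(1/235) = (4*1)*(1/235) = 4*(1/235) = 4/235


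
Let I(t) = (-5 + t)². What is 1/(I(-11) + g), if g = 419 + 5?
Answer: 1/680 ≈ 0.0014706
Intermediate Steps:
g = 424
1/(I(-11) + g) = 1/((-5 - 11)² + 424) = 1/((-16)² + 424) = 1/(256 + 424) = 1/680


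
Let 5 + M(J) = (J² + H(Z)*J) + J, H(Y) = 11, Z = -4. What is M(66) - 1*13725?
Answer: -8582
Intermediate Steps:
M(J) = -5 + J² + 12*J (M(J) = -5 + ((J² + 11*J) + J) = -5 + (J² + 12*J) = -5 + J² + 12*J)
M(66) - 1*13725 = (-5 + 66² + 12*66) - 1*13725 = (-5 + 4356 + 792) - 13725 = 5143 - 13725 = -8582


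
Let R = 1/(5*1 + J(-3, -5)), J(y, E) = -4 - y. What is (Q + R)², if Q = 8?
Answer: 1089/16 ≈ 68.063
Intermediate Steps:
R = ¼ (R = 1/(5*1 + (-4 - 1*(-3))) = 1/(5 + (-4 + 3)) = 1/(5 - 1) = 1/4 = ¼ ≈ 0.25000)
(Q + R)² = (8 + ¼)² = (33/4)² = 1089/16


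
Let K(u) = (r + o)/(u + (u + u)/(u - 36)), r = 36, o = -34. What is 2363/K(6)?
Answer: 33082/5 ≈ 6616.4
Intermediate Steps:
K(u) = 2/(u + 2*u/(-36 + u)) (K(u) = (36 - 34)/(u + (u + u)/(u - 36)) = 2/(u + (2*u)/(-36 + u)) = 2/(u + 2*u/(-36 + u)))
2363/K(6) = 2363/((2*(-36 + 6)/(6*(-34 + 6)))) = 2363/((2*(⅙)*(-30)/(-28))) = 2363/((2*(⅙)*(-1/28)*(-30))) = 2363/(5/14) = 2363*(14/5) = 33082/5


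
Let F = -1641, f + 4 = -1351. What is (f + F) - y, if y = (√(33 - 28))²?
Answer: -3001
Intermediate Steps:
f = -1355 (f = -4 - 1351 = -1355)
y = 5 (y = (√5)² = 5)
(f + F) - y = (-1355 - 1641) - 1*5 = -2996 - 5 = -3001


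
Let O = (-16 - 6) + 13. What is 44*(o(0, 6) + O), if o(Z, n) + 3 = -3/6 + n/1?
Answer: -286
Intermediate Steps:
O = -9 (O = -22 + 13 = -9)
o(Z, n) = -7/2 + n (o(Z, n) = -3 + (-3/6 + n/1) = -3 + (-3*⅙ + n*1) = -3 + (-½ + n) = -7/2 + n)
44*(o(0, 6) + O) = 44*((-7/2 + 6) - 9) = 44*(5/2 - 9) = 44*(-13/2) = -286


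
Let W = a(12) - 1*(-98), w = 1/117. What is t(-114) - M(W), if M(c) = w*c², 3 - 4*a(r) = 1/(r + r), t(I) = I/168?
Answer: -634081879/7547904 ≈ -84.008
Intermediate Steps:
t(I) = I/168 (t(I) = I*(1/168) = I/168)
a(r) = ¾ - 1/(8*r) (a(r) = ¾ - 1/(4*(r + r)) = ¾ - 1/(2*r)/4 = ¾ - 1/(8*r))
w = 1/117 ≈ 0.0085470
W = 9479/96 (W = (⅛)*(-1 + 6*12)/12 - 1*(-98) = (⅛)*(1/12)*(-1 + 72) + 98 = (⅛)*(1/12)*71 + 98 = 71/96 + 98 = 9479/96 ≈ 98.740)
M(c) = c²/117
t(-114) - M(W) = (1/168)*(-114) - (9479/96)²/117 = -19/28 - 89851441/(117*9216) = -19/28 - 1*89851441/1078272 = -19/28 - 89851441/1078272 = -634081879/7547904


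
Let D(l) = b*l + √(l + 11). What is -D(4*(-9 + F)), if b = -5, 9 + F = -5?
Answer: -460 - 9*I ≈ -460.0 - 9.0*I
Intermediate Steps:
F = -14 (F = -9 - 5 = -14)
D(l) = √(11 + l) - 5*l (D(l) = -5*l + √(l + 11) = -5*l + √(11 + l) = √(11 + l) - 5*l)
-D(4*(-9 + F)) = -(√(11 + 4*(-9 - 14)) - 20*(-9 - 14)) = -(√(11 + 4*(-23)) - 20*(-23)) = -(√(11 - 92) - 5*(-92)) = -(√(-81) + 460) = -(9*I + 460) = -(460 + 9*I) = -460 - 9*I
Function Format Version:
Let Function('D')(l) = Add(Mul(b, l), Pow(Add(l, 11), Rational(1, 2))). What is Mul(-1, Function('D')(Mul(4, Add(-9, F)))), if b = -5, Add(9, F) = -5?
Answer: Add(-460, Mul(-9, I)) ≈ Add(-460.00, Mul(-9.0000, I))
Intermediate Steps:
F = -14 (F = Add(-9, -5) = -14)
Function('D')(l) = Add(Pow(Add(11, l), Rational(1, 2)), Mul(-5, l)) (Function('D')(l) = Add(Mul(-5, l), Pow(Add(l, 11), Rational(1, 2))) = Add(Mul(-5, l), Pow(Add(11, l), Rational(1, 2))) = Add(Pow(Add(11, l), Rational(1, 2)), Mul(-5, l)))
Mul(-1, Function('D')(Mul(4, Add(-9, F)))) = Mul(-1, Add(Pow(Add(11, Mul(4, Add(-9, -14))), Rational(1, 2)), Mul(-5, Mul(4, Add(-9, -14))))) = Mul(-1, Add(Pow(Add(11, Mul(4, -23)), Rational(1, 2)), Mul(-5, Mul(4, -23)))) = Mul(-1, Add(Pow(Add(11, -92), Rational(1, 2)), Mul(-5, -92))) = Mul(-1, Add(Pow(-81, Rational(1, 2)), 460)) = Mul(-1, Add(Mul(9, I), 460)) = Mul(-1, Add(460, Mul(9, I))) = Add(-460, Mul(-9, I))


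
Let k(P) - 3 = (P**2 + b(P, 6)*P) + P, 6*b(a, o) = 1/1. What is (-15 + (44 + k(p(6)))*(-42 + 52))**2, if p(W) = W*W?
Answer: 191407225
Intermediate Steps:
p(W) = W**2
b(a, o) = 1/6 (b(a, o) = (1/6)/1 = (1/6)*1 = 1/6)
k(P) = 3 + P**2 + 7*P/6 (k(P) = 3 + ((P**2 + P/6) + P) = 3 + (P**2 + 7*P/6) = 3 + P**2 + 7*P/6)
(-15 + (44 + k(p(6)))*(-42 + 52))**2 = (-15 + (44 + (3 + (6**2)**2 + (7/6)*6**2))*(-42 + 52))**2 = (-15 + (44 + (3 + 36**2 + (7/6)*36))*10)**2 = (-15 + (44 + (3 + 1296 + 42))*10)**2 = (-15 + (44 + 1341)*10)**2 = (-15 + 1385*10)**2 = (-15 + 13850)**2 = 13835**2 = 191407225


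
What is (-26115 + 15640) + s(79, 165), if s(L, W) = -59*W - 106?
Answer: -20316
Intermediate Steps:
s(L, W) = -106 - 59*W
(-26115 + 15640) + s(79, 165) = (-26115 + 15640) + (-106 - 59*165) = -10475 + (-106 - 9735) = -10475 - 9841 = -20316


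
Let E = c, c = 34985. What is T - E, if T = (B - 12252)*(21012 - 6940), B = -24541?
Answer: -517786081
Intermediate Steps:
E = 34985
T = -517751096 (T = (-24541 - 12252)*(21012 - 6940) = -36793*14072 = -517751096)
T - E = -517751096 - 1*34985 = -517751096 - 34985 = -517786081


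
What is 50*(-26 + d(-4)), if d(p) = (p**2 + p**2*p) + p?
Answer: -3900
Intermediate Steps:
d(p) = p + p**2 + p**3 (d(p) = (p**2 + p**3) + p = p + p**2 + p**3)
50*(-26 + d(-4)) = 50*(-26 - 4*(1 - 4 + (-4)**2)) = 50*(-26 - 4*(1 - 4 + 16)) = 50*(-26 - 4*13) = 50*(-26 - 52) = 50*(-78) = -3900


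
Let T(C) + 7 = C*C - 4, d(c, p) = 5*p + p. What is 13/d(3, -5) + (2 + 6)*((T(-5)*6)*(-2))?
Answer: -40333/30 ≈ -1344.4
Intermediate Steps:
d(c, p) = 6*p
T(C) = -11 + C**2 (T(C) = -7 + (C*C - 4) = -7 + (C**2 - 4) = -7 + (-4 + C**2) = -11 + C**2)
13/d(3, -5) + (2 + 6)*((T(-5)*6)*(-2)) = 13/((6*(-5))) + (2 + 6)*(((-11 + (-5)**2)*6)*(-2)) = 13/(-30) + 8*(((-11 + 25)*6)*(-2)) = 13*(-1/30) + 8*((14*6)*(-2)) = -13/30 + 8*(84*(-2)) = -13/30 + 8*(-168) = -13/30 - 1344 = -40333/30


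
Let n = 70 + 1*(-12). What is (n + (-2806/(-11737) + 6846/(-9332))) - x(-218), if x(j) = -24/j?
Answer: 342614110925/5969367778 ≈ 57.395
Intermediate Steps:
n = 58 (n = 70 - 12 = 58)
(n + (-2806/(-11737) + 6846/(-9332))) - x(-218) = (58 + (-2806/(-11737) + 6846/(-9332))) - (-24)/(-218) = (58 + (-2806*(-1/11737) + 6846*(-1/9332))) - (-24)*(-1)/218 = (58 + (2806/11737 - 3423/4666)) - 1*12/109 = (58 - 27082955/54764842) - 12/109 = 3149277881/54764842 - 12/109 = 342614110925/5969367778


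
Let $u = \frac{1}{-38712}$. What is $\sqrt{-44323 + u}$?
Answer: $\frac{i \sqrt{16605821873406}}{19356} \approx 210.53 i$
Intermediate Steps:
$u = - \frac{1}{38712} \approx -2.5832 \cdot 10^{-5}$
$\sqrt{-44323 + u} = \sqrt{-44323 - \frac{1}{38712}} = \sqrt{- \frac{1715831977}{38712}} = \frac{i \sqrt{16605821873406}}{19356}$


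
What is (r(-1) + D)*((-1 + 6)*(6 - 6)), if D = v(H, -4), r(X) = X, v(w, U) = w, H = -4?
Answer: 0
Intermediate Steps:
D = -4
(r(-1) + D)*((-1 + 6)*(6 - 6)) = (-1 - 4)*((-1 + 6)*(6 - 6)) = -25*0 = -5*0 = 0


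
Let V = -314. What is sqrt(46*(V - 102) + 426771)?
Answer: sqrt(407635) ≈ 638.46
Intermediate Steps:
sqrt(46*(V - 102) + 426771) = sqrt(46*(-314 - 102) + 426771) = sqrt(46*(-416) + 426771) = sqrt(-19136 + 426771) = sqrt(407635)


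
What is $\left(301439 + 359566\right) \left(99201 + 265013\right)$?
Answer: $240747275070$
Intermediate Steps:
$\left(301439 + 359566\right) \left(99201 + 265013\right) = 661005 \cdot 364214 = 240747275070$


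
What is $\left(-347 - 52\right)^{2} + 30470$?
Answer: $189671$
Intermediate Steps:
$\left(-347 - 52\right)^{2} + 30470 = \left(-399\right)^{2} + 30470 = 159201 + 30470 = 189671$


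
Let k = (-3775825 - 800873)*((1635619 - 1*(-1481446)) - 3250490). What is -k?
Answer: -610645930650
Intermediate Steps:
k = 610645930650 (k = -4576698*((1635619 + 1481446) - 3250490) = -4576698*(3117065 - 3250490) = -4576698*(-133425) = 610645930650)
-k = -1*610645930650 = -610645930650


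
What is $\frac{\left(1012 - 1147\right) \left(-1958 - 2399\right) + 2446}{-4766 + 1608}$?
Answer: $- \frac{590641}{3158} \approx -187.03$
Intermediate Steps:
$\frac{\left(1012 - 1147\right) \left(-1958 - 2399\right) + 2446}{-4766 + 1608} = \frac{\left(-135\right) \left(-4357\right) + 2446}{-3158} = \left(588195 + 2446\right) \left(- \frac{1}{3158}\right) = 590641 \left(- \frac{1}{3158}\right) = - \frac{590641}{3158}$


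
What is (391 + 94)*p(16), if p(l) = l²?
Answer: 124160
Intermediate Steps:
(391 + 94)*p(16) = (391 + 94)*16² = 485*256 = 124160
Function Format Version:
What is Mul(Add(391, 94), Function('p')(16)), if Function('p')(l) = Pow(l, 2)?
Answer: 124160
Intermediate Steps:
Mul(Add(391, 94), Function('p')(16)) = Mul(Add(391, 94), Pow(16, 2)) = Mul(485, 256) = 124160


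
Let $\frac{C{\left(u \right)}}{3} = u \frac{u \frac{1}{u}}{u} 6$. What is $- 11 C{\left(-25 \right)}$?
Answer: $-198$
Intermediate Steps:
$C{\left(u \right)} = 18$ ($C{\left(u \right)} = 3 u \frac{u \frac{1}{u}}{u} 6 = 3 u 1 \frac{1}{u} 6 = 3 \frac{u}{u} 6 = 3 \cdot 1 \cdot 6 = 3 \cdot 6 = 18$)
$- 11 C{\left(-25 \right)} = \left(-11\right) 18 = -198$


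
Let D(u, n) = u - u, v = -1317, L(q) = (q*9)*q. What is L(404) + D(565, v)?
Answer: 1468944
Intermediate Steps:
L(q) = 9*q² (L(q) = (9*q)*q = 9*q²)
D(u, n) = 0
L(404) + D(565, v) = 9*404² + 0 = 9*163216 + 0 = 1468944 + 0 = 1468944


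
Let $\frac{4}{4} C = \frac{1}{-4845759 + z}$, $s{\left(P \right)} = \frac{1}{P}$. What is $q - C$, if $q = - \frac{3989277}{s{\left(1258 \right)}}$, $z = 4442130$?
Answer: $- \frac{2025616360881113}{403629} \approx -5.0185 \cdot 10^{9}$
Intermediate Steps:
$C = - \frac{1}{403629}$ ($C = \frac{1}{-4845759 + 4442130} = \frac{1}{-403629} = - \frac{1}{403629} \approx -2.4775 \cdot 10^{-6}$)
$q = -5018510466$ ($q = - \frac{3989277}{\frac{1}{1258}} = - 3989277 \frac{1}{\frac{1}{1258}} = \left(-3989277\right) 1258 = -5018510466$)
$q - C = -5018510466 - - \frac{1}{403629} = -5018510466 + \frac{1}{403629} = - \frac{2025616360881113}{403629}$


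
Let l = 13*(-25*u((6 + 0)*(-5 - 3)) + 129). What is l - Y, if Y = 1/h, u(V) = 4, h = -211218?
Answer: 79629187/211218 ≈ 377.00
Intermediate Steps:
l = 377 (l = 13*(-25*4 + 129) = 13*(-100 + 129) = 13*29 = 377)
Y = -1/211218 (Y = 1/(-211218) = -1/211218 ≈ -4.7344e-6)
l - Y = 377 - 1*(-1/211218) = 377 + 1/211218 = 79629187/211218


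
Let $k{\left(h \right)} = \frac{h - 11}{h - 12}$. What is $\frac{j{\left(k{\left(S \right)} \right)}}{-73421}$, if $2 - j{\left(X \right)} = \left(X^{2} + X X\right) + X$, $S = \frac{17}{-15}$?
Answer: $\frac{24484}{2849395589} \approx 8.5927 \cdot 10^{-6}$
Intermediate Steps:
$S = - \frac{17}{15}$ ($S = 17 \left(- \frac{1}{15}\right) = - \frac{17}{15} \approx -1.1333$)
$k{\left(h \right)} = \frac{-11 + h}{-12 + h}$
$j{\left(X \right)} = 2 - X - 2 X^{2}$ ($j{\left(X \right)} = 2 - \left(\left(X^{2} + X X\right) + X\right) = 2 - \left(\left(X^{2} + X^{2}\right) + X\right) = 2 - \left(2 X^{2} + X\right) = 2 - \left(X + 2 X^{2}\right) = 2 - X - 2 X^{2}$)
$\frac{j{\left(k{\left(S \right)} \right)}}{-73421} = \frac{2 - \frac{-11 - \frac{17}{15}}{-12 - \frac{17}{15}} - 2 \left(\frac{-11 - \frac{17}{15}}{-12 - \frac{17}{15}}\right)^{2}}{-73421} = \left(2 - \frac{1}{- \frac{197}{15}} \left(- \frac{182}{15}\right) - 2 \left(\frac{1}{- \frac{197}{15}} \left(- \frac{182}{15}\right)\right)^{2}\right) \left(- \frac{1}{73421}\right) = \left(2 - \left(- \frac{15}{197}\right) \left(- \frac{182}{15}\right) - 2 \left(\left(- \frac{15}{197}\right) \left(- \frac{182}{15}\right)\right)^{2}\right) \left(- \frac{1}{73421}\right) = \left(2 - \frac{182}{197} - 2 \left(\frac{182}{197}\right)^{2}\right) \left(- \frac{1}{73421}\right) = \left(2 - \frac{182}{197} - \frac{66248}{38809}\right) \left(- \frac{1}{73421}\right) = \left(- \frac{24484}{38809}\right) \left(- \frac{1}{73421}\right) = \frac{24484}{2849395589}$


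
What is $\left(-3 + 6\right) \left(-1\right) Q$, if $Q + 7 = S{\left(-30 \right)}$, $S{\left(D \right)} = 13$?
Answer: $-18$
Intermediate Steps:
$Q = 6$ ($Q = -7 + 13 = 6$)
$\left(-3 + 6\right) \left(-1\right) Q = \left(-3 + 6\right) \left(-1\right) 6 = 3 \left(-1\right) 6 = \left(-3\right) 6 = -18$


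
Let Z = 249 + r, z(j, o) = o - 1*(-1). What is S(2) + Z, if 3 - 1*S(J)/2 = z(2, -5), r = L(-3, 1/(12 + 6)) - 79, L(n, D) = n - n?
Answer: 184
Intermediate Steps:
L(n, D) = 0
r = -79 (r = 0 - 79 = -79)
z(j, o) = 1 + o (z(j, o) = o + 1 = 1 + o)
S(J) = 14 (S(J) = 6 - 2*(1 - 5) = 6 - 2*(-4) = 6 + 8 = 14)
Z = 170 (Z = 249 - 79 = 170)
S(2) + Z = 14 + 170 = 184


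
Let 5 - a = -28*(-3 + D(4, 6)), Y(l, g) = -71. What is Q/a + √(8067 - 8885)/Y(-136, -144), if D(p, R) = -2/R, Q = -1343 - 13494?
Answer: 44511/265 - I*√818/71 ≈ 167.97 - 0.40283*I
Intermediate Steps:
Q = -14837
a = -265/3 (a = 5 - (-28)*(-3 - 2/6) = 5 - (-28)*(-3 - 2*⅙) = 5 - (-28)*(-3 - ⅓) = 5 - (-28)*(-10)/3 = 5 - 1*280/3 = 5 - 280/3 = -265/3 ≈ -88.333)
Q/a + √(8067 - 8885)/Y(-136, -144) = -14837/(-265/3) + √(8067 - 8885)/(-71) = -14837*(-3/265) + √(-818)*(-1/71) = 44511/265 + (I*√818)*(-1/71) = 44511/265 - I*√818/71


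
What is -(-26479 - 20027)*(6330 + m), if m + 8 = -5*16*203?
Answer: -461246508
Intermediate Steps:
m = -16248 (m = -8 - 5*16*203 = -8 - 80*203 = -8 - 16240 = -16248)
-(-26479 - 20027)*(6330 + m) = -(-26479 - 20027)*(6330 - 16248) = -(-46506)*(-9918) = -1*461246508 = -461246508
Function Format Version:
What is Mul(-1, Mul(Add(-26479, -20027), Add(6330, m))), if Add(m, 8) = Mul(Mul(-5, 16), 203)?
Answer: -461246508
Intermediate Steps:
m = -16248 (m = Add(-8, Mul(Mul(-5, 16), 203)) = Add(-8, Mul(-80, 203)) = Add(-8, -16240) = -16248)
Mul(-1, Mul(Add(-26479, -20027), Add(6330, m))) = Mul(-1, Mul(Add(-26479, -20027), Add(6330, -16248))) = Mul(-1, Mul(-46506, -9918)) = Mul(-1, 461246508) = -461246508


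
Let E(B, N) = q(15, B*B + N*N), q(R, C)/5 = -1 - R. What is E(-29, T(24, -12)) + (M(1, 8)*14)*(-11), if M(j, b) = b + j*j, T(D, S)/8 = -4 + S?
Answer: -1466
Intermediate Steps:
T(D, S) = -32 + 8*S (T(D, S) = 8*(-4 + S) = -32 + 8*S)
q(R, C) = -5 - 5*R (q(R, C) = 5*(-1 - R) = -5 - 5*R)
M(j, b) = b + j**2
E(B, N) = -80 (E(B, N) = -5 - 5*15 = -5 - 75 = -80)
E(-29, T(24, -12)) + (M(1, 8)*14)*(-11) = -80 + ((8 + 1**2)*14)*(-11) = -80 + ((8 + 1)*14)*(-11) = -80 + (9*14)*(-11) = -80 + 126*(-11) = -80 - 1386 = -1466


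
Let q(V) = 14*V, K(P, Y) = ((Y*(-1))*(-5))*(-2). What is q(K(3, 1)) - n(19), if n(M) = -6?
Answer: -134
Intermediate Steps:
K(P, Y) = -10*Y (K(P, Y) = (-Y*(-5))*(-2) = (5*Y)*(-2) = -10*Y)
q(K(3, 1)) - n(19) = 14*(-10*1) - 1*(-6) = 14*(-10) + 6 = -140 + 6 = -134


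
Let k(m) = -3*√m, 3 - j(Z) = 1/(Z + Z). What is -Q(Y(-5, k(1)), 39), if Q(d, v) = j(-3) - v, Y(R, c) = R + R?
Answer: 215/6 ≈ 35.833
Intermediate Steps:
j(Z) = 3 - 1/(2*Z) (j(Z) = 3 - 1/(Z + Z) = 3 - 1/(2*Z))
Y(R, c) = 2*R
Q(d, v) = 19/6 - v (Q(d, v) = (3 - ½/(-3)) - v = (3 - ½*(-⅓)) - v = (3 + ⅙) - v = 19/6 - v)
-Q(Y(-5, k(1)), 39) = -(19/6 - 1*39) = -(19/6 - 39) = -1*(-215/6) = 215/6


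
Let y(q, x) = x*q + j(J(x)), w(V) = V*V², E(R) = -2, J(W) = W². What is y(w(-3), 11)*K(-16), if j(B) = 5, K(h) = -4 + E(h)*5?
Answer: 4088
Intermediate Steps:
K(h) = -14 (K(h) = -4 - 2*5 = -4 - 10 = -14)
w(V) = V³
y(q, x) = 5 + q*x (y(q, x) = x*q + 5 = q*x + 5 = 5 + q*x)
y(w(-3), 11)*K(-16) = (5 + (-3)³*11)*(-14) = (5 - 27*11)*(-14) = (5 - 297)*(-14) = -292*(-14) = 4088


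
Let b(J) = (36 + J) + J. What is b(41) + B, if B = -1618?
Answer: -1500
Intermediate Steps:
b(J) = 36 + 2*J
b(41) + B = (36 + 2*41) - 1618 = (36 + 82) - 1618 = 118 - 1618 = -1500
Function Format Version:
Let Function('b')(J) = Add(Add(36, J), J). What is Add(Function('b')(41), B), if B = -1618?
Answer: -1500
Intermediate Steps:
Function('b')(J) = Add(36, Mul(2, J))
Add(Function('b')(41), B) = Add(Add(36, Mul(2, 41)), -1618) = Add(Add(36, 82), -1618) = Add(118, -1618) = -1500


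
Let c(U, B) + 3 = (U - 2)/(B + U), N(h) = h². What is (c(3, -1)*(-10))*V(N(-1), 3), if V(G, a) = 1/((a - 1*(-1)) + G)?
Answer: 5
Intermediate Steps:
V(G, a) = 1/(1 + G + a) (V(G, a) = 1/((a + 1) + G) = 1/((1 + a) + G) = 1/(1 + G + a))
c(U, B) = -3 + (-2 + U)/(B + U) (c(U, B) = -3 + (U - 2)/(B + U) = -3 + (-2 + U)/(B + U))
(c(3, -1)*(-10))*V(N(-1), 3) = (((-2 - 3*(-1) - 2*3)/(-1 + 3))*(-10))/(1 + (-1)² + 3) = (((-2 + 3 - 6)/2)*(-10))/(1 + 1 + 3) = (((½)*(-5))*(-10))/5 = -5/2*(-10)*(⅕) = 25*(⅕) = 5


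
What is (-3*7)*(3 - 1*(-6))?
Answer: -189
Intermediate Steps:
(-3*7)*(3 - 1*(-6)) = -21*(3 + 6) = -21*9 = -189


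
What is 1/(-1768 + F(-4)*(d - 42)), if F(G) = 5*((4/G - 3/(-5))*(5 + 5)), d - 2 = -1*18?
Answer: -1/608 ≈ -0.0016447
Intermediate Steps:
d = -16 (d = 2 - 1*18 = 2 - 18 = -16)
F(G) = 30 + 200/G (F(G) = 5*((4/G - 3*(-1/5))*10) = 5*((4/G + 3/5)*10) = 5*((3/5 + 4/G)*10) = 5*(6 + 40/G) = 30 + 200/G)
1/(-1768 + F(-4)*(d - 42)) = 1/(-1768 + (30 + 200/(-4))*(-16 - 42)) = 1/(-1768 + (30 + 200*(-1/4))*(-58)) = 1/(-1768 + (30 - 50)*(-58)) = 1/(-1768 - 20*(-58)) = 1/(-1768 + 1160) = 1/(-608) = -1/608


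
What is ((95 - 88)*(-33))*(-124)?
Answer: 28644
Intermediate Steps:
((95 - 88)*(-33))*(-124) = (7*(-33))*(-124) = -231*(-124) = 28644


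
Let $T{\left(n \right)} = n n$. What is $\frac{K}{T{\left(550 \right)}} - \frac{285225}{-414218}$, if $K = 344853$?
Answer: $\frac{114562441227}{62650472500} \approx 1.8286$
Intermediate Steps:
$T{\left(n \right)} = n^{2}$
$\frac{K}{T{\left(550 \right)}} - \frac{285225}{-414218} = \frac{344853}{550^{2}} - \frac{285225}{-414218} = \frac{344853}{302500} - - \frac{285225}{414218} = 344853 \cdot \frac{1}{302500} + \frac{285225}{414218} = \frac{344853}{302500} + \frac{285225}{414218} = \frac{114562441227}{62650472500}$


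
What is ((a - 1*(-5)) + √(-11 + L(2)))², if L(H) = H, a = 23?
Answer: 775 + 168*I ≈ 775.0 + 168.0*I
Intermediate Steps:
((a - 1*(-5)) + √(-11 + L(2)))² = ((23 - 1*(-5)) + √(-11 + 2))² = ((23 + 5) + √(-9))² = (28 + 3*I)²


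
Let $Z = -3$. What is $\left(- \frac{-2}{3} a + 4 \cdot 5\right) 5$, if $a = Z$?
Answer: $90$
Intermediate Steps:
$a = -3$
$\left(- \frac{-2}{3} a + 4 \cdot 5\right) 5 = \left(- \frac{-2}{3} \left(-3\right) + 4 \cdot 5\right) 5 = \left(- \frac{-2}{3} \left(-3\right) + 20\right) 5 = \left(\left(-1\right) \left(- \frac{2}{3}\right) \left(-3\right) + 20\right) 5 = \left(\frac{2}{3} \left(-3\right) + 20\right) 5 = \left(-2 + 20\right) 5 = 18 \cdot 5 = 90$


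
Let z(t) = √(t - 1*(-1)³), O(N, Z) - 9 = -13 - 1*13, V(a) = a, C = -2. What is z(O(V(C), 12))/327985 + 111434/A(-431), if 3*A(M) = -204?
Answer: -55717/34 + 4*I/327985 ≈ -1638.7 + 1.2196e-5*I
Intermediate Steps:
A(M) = -68 (A(M) = (⅓)*(-204) = -68)
O(N, Z) = -17 (O(N, Z) = 9 + (-13 - 1*13) = 9 + (-13 - 13) = 9 - 26 = -17)
z(t) = √(1 + t) (z(t) = √(t - 1*(-1)) = √(t + 1) = √(1 + t))
z(O(V(C), 12))/327985 + 111434/A(-431) = √(1 - 17)/327985 + 111434/(-68) = √(-16)*(1/327985) + 111434*(-1/68) = (4*I)*(1/327985) - 55717/34 = 4*I/327985 - 55717/34 = -55717/34 + 4*I/327985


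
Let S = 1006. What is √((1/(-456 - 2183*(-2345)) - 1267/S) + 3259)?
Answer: √2576800823045636127070/889369390 ≈ 57.077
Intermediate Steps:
√((1/(-456 - 2183*(-2345)) - 1267/S) + 3259) = √((1/(-456 - 2183*(-2345)) - 1267/1006) + 3259) = √((-1/2345/(-2639) - 1267*1/1006) + 3259) = √((-1/2639*(-1/2345) - 1267/1006) + 3259) = √((1/6188455 - 1267/1006) + 3259) = √(-7840771479/6225585730 + 3259) = √(20281343122591/6225585730) = √2576800823045636127070/889369390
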